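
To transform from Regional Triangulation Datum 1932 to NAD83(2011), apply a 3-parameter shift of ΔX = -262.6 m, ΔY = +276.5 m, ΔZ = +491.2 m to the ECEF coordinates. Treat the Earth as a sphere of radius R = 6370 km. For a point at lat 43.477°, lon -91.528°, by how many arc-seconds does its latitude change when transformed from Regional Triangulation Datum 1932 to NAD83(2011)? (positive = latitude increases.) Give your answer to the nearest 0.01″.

sin φ = 0.688063, cos φ = 0.725651, sin λ = -0.999644, cos λ = -0.026665.
North component: ΔN = −sin φ cos λ·ΔX − sin φ sin λ·ΔY + cos φ·ΔZ = −(0.688063)(-0.026665)(-262.6) − (0.688063)(-0.999644)(276.5) + (0.725651)(491.2) = 541.80 m.
1° of latitude spans πR/180 = 111177 m, so Δφ = 541.80 / 111177 × 3600 = 17.544″.

Δφ = 17.54″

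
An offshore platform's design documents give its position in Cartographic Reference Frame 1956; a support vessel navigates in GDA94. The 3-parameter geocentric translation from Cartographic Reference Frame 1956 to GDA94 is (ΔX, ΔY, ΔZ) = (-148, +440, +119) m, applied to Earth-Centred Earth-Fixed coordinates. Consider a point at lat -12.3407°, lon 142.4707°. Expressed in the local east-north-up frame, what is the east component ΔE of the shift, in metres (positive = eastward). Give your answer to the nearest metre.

ΔE = -259 m

At φ = -12.3407°, λ = 142.4707°: sin φ = -0.213724, cos φ = 0.976894, sin λ = 0.609167, cos λ = -0.793042.
ΔE = −sin λ·ΔX + cos λ·ΔY = −(0.609167)·(-148) + (-0.793042)·(440) = -258.78 m.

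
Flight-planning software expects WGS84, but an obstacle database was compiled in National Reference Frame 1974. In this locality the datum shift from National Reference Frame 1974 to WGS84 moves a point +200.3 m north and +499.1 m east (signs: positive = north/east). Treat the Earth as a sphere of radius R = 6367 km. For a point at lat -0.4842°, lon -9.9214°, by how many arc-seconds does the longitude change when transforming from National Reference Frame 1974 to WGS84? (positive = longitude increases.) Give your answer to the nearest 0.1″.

At latitude -0.4842°, cos φ = 0.999964.
One radian of longitude at latitude φ spans R cos φ, so Δλ = ΔE / (R cos φ) = 499.1 / (6367000 × 0.999964) = 7.8391e-05 rad = 16.169″.

Δλ = 16.2″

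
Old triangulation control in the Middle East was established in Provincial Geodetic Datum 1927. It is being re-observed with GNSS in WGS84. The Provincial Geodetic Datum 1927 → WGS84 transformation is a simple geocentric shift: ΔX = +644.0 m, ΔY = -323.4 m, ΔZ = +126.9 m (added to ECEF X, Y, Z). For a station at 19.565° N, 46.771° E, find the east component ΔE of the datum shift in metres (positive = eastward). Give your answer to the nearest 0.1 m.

ΔE = -690.7 m

At φ = 19.565°, λ = 46.771°: sin φ = 0.334876, cos φ = 0.942262, sin λ = 0.728622, cos λ = 0.684916.
ΔE = −sin λ·ΔX + cos λ·ΔY = −(0.728622)·(644.0) + (0.684916)·(-323.4) = -690.73 m.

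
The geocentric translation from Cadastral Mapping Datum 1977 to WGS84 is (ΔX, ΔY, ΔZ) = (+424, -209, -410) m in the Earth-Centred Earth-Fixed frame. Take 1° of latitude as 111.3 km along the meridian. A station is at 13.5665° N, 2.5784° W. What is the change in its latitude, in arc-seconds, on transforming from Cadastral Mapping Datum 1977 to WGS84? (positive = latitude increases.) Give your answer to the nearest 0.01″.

sin φ = 0.234574, cos φ = 0.972098, sin λ = -0.044986, cos λ = 0.998988.
North component: ΔN = −sin φ cos λ·ΔX − sin φ sin λ·ΔY + cos φ·ΔZ = −(0.234574)(0.998988)(424) − (0.234574)(-0.044986)(-209) + (0.972098)(-410) = -500.12 m.
1° of latitude spans 111300 m, so Δφ = -500.12 / 111300 × 3600 = -16.177″.

Δφ = -16.18″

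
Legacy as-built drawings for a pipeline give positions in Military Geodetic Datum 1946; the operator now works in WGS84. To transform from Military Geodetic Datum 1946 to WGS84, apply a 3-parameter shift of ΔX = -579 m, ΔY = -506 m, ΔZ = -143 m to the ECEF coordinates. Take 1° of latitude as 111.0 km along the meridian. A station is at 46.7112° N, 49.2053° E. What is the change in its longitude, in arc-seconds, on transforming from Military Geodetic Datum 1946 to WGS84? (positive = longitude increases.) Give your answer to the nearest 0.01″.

sin φ = 0.727907, cos φ = 0.685676, sin λ = 0.757055, cos λ = 0.653351.
East component: ΔE = −sin λ·ΔX + cos λ·ΔY = −(0.757055)(-579) + (0.653351)(-506) = 107.74 m.
1° of latitude spans 111000 m; at latitude φ, 1° of longitude spans that × cos φ = 76110.0 m, so Δλ = 107.74 / 76110.0 × 3600 = 5.096″.

Δλ = 5.10″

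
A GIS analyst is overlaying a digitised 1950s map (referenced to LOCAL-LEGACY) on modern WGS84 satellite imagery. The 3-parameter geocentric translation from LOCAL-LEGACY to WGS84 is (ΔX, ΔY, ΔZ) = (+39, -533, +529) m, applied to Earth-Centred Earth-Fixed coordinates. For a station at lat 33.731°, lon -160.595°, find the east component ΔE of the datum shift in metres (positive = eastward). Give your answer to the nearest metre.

ΔE = 516 m

At φ = 33.731°, λ = -160.595°: sin φ = 0.555294, cos φ = 0.831654, sin λ = -0.332243, cos λ = -0.943194.
ΔE = −sin λ·ΔX + cos λ·ΔY = −(-0.332243)·(39) + (-0.943194)·(-533) = 515.68 m.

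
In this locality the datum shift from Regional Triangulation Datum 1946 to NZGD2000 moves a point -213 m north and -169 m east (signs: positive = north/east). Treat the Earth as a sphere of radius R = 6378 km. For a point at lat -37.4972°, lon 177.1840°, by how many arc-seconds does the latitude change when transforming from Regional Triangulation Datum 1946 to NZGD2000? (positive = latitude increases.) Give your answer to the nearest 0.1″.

Δφ = -6.9″

On a sphere of radius R, 1 rad of latitude = R, so Δφ = ΔN / R = -213.0 / 6378000 = -3.3396e-05 rad = -6.888″.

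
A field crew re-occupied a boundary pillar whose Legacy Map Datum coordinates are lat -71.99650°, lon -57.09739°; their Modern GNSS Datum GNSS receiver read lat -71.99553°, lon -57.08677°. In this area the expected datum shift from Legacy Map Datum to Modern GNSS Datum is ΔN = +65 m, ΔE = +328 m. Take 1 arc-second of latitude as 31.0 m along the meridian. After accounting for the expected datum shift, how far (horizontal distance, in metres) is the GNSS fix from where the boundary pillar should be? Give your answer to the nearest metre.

Observed coordinate differences: Δφ = +0.00097°, Δλ = +0.01062°.
Converting to metres (1° lat = 111600 m, cos φ = 0.309075): observed ΔN = 108.3 m, observed ΔE = 366.3 m.
Subtracting the expected shift leaves a residual of 108.3 − (65) = 43.3 m north and 366.3 − (328) = 38.3 m east.
Residual distance = √(43.3² + 38.3²) = 57.8 m.

58 m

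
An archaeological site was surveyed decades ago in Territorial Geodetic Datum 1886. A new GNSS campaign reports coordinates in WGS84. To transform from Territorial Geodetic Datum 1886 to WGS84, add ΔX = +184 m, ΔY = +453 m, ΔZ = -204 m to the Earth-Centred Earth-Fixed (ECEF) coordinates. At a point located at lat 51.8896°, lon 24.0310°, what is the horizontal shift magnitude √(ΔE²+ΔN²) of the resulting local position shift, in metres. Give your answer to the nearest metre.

The local east axis at (φ, λ) is (−sin λ, cos λ, 0), so ΔE = −sin(24.0310°)·184 + cos(24.0310°)·453 = 338.81 m.
The local north axis is (−sin φ cos λ, −sin φ sin λ, cos φ), giving ΔN = -132.227 − 145.150 − 125.904 = -403.28 m.
Horizontal magnitude = √(ΔE² + ΔN²) = √(338.81² + (-403.28)²) = 526.71 m.

527 m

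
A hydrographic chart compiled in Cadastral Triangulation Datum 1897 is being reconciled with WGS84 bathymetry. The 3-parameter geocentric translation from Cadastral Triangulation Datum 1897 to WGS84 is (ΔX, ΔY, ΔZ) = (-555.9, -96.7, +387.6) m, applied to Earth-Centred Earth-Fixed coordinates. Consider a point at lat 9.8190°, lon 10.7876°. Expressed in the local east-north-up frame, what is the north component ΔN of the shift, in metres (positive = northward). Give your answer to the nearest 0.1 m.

ΔN = 478.1 m

At φ = 9.8190°, λ = 10.7876°: sin φ = 0.170536, cos φ = 0.985351, sin λ = 0.187169, cos λ = 0.982328.
ΔN = −sin φ cos λ·ΔX − sin φ sin λ·ΔY + cos φ·ΔZ = −(0.170536)(0.982328)(-555.9) − (0.170536)(0.187169)(-96.7) + (0.985351)(387.6) = 478.13 m.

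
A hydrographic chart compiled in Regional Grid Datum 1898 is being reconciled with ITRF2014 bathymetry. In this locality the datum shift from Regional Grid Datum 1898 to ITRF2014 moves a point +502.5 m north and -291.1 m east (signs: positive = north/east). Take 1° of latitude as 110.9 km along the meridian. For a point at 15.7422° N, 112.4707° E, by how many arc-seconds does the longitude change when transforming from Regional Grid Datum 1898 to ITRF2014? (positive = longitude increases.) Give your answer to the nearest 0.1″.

At latitude 15.7422°, cos φ = 0.962492.
1° of longitude at this latitude = 110.9 × cos φ = 106.74 km, so Δλ = -291.1 / 106740.4 = -0.0027272° = -9.818″.

Δλ = -9.8″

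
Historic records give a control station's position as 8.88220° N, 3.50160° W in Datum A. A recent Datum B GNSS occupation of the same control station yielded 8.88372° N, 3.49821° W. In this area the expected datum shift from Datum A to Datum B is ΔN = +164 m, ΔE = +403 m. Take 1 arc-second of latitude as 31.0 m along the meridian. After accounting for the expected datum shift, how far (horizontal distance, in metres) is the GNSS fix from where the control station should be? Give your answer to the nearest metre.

Observed coordinate differences: Δφ = +0.00152°, Δλ = +0.00339°.
Converting to metres (1° lat = 111600 m, cos φ = 0.988008): observed ΔN = 169.6 m, observed ΔE = 373.8 m.
Subtracting the expected shift leaves a residual of 169.6 − (164) = 5.6 m north and 373.8 − (403) = -29.2 m east.
Residual distance = √(5.6² + (-29.2)²) = 29.8 m.

30 m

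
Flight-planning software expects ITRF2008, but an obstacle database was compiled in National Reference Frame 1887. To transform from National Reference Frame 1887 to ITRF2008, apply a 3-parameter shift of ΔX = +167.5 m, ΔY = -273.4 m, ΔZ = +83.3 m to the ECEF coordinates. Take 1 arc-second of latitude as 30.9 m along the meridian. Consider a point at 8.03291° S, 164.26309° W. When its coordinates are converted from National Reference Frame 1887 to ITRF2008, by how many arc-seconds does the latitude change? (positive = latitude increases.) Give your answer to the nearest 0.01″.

sin φ = -0.139742, cos φ = 0.990188, sin λ = -0.271221, cos λ = -0.962517.
North component: ΔN = −sin φ cos λ·ΔX − sin φ sin λ·ΔY + cos φ·ΔZ = −(-0.139742)(-0.962517)(167.5) − (-0.139742)(-0.271221)(-273.4) + (0.990188)(83.3) = 70.32 m.
1° of latitude spans 3600 × 30.90 = 111240 m, so Δφ = 70.32 / 111240 × 3600 = 2.276″.

Δφ = 2.28″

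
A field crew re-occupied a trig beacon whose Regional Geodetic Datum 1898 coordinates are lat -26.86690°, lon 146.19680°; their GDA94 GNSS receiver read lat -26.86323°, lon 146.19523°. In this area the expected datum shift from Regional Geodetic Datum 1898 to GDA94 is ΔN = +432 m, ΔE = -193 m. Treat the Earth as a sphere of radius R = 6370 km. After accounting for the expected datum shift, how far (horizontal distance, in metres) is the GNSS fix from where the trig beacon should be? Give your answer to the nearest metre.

Observed coordinate differences: Δφ = +0.00367°, Δλ = -0.00157°.
Converting to metres (1° lat = 111177 m, cos φ = 0.892059): observed ΔN = 408.0 m, observed ΔE = -155.7 m.
Subtracting the expected shift leaves a residual of 408.0 − (432) = -24.0 m north and -155.7 − (-193) = 37.3 m east.
Residual distance = √((-24.0)² + 37.3²) = 44.3 m.

44 m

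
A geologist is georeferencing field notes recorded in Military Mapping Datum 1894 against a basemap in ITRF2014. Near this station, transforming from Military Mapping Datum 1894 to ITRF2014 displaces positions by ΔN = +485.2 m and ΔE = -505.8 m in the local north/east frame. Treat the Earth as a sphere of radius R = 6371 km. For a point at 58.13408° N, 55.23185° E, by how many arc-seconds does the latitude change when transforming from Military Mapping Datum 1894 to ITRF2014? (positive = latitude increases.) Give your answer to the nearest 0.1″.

On a sphere of radius R, 1 rad of latitude = R, so Δφ = ΔN / R = 485.2 / 6371000 = 7.6158e-05 rad = 15.709″.

Δφ = 15.7″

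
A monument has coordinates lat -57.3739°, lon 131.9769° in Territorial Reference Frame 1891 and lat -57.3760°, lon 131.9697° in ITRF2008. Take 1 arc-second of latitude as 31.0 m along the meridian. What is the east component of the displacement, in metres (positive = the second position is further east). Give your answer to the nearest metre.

ΔE = -433 m

Δφ = -57.3760° − -57.3739° = -0.0021°; Δλ = 131.9697° − 131.9769° = -0.0072°.
1° of latitude = 3600 × 31.00 = 111600 m.
ΔN = Δφ × 111600 = -234.4 m; ΔE = Δλ × 111600 × cos(-57.3739°) = -0.0072 × 111600 × 0.539154 = -433.2 m.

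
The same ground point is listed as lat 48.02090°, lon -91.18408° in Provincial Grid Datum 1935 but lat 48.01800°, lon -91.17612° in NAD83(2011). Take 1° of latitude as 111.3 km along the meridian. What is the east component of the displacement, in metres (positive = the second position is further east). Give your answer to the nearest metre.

Δφ = 48.01800° − 48.02090° = -0.00290°; Δλ = -91.17612° − -91.18408° = +0.00796°.
ΔN = Δφ × 111300 = -322.8 m; ΔE = Δλ × 111300 × cos(48.02090°) = +0.00796 × 111300 × 0.668859 = 592.6 m.

ΔE = 593 m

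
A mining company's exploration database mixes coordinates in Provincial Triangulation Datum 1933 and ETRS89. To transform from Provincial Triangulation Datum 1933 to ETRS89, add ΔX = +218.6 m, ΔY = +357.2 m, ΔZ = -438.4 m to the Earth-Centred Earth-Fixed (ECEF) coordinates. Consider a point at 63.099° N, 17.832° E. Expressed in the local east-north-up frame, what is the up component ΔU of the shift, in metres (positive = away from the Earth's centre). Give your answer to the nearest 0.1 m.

The local up (radial) axis is (cos φ cos λ, cos φ sin λ, sin φ), giving ΔU = 94.154 + 49.491 − 390.961 = -247.32 m.

ΔU = -247.3 m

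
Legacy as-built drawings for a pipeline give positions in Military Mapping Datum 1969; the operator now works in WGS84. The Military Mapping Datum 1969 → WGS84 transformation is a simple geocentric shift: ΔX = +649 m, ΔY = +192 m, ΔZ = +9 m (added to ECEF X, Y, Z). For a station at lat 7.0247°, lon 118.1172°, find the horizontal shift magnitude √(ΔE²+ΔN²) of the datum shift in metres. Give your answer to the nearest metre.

At φ = 7.0247°, λ = 118.1172°: sin φ = 0.122297, cos φ = 0.992494, sin λ = 0.881985, cos λ = -0.471277.
ΔE = −sin λ·ΔX + cos λ·ΔY = −(0.881985)·(649) + (-0.471277)·(192) = -662.89 m.
ΔN = −sin φ cos λ·ΔX − sin φ sin λ·ΔY + cos φ·ΔZ = −(0.122297)(-0.471277)(649) − (0.122297)(0.881985)(192) + (0.992494)(9) = 25.63 m.
Horizontal magnitude = √(ΔE² + ΔN²) = √((-662.89)² + 25.63²) = 663.39 m.

663 m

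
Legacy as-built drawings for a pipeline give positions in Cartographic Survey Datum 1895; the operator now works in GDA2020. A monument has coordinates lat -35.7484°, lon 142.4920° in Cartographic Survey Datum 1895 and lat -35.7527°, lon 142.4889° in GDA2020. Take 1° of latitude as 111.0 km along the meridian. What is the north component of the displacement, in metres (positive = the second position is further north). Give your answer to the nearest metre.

Δφ = -35.7527° − -35.7484° = -0.0043°; Δλ = 142.4889° − 142.4920° = -0.0031°.
ΔN = Δφ × 111000 = -477.3 m; ΔE = Δλ × 111000 × cos(-35.7484°) = -0.0031 × 111000 × 0.811590 = -279.3 m.

ΔN = -477 m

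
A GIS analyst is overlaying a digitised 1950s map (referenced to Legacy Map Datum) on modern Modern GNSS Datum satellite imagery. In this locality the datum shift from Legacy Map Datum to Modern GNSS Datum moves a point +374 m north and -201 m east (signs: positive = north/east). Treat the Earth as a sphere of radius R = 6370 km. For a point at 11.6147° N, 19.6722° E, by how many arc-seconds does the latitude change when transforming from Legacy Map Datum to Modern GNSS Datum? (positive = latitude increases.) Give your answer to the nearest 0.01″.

Δφ = 12.11″

On a sphere of radius R, 1 rad of latitude = R, so Δφ = ΔN / R = 374.0 / 6370000 = 5.8713e-05 rad = 12.110″.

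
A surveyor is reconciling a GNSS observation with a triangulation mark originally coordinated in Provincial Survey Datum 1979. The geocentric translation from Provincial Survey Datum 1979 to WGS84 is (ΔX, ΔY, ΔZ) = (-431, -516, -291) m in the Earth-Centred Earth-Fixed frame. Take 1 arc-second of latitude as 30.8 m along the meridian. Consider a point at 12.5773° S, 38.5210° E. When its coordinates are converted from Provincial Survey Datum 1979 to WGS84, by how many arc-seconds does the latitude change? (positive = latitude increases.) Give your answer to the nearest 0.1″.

sin φ = -0.217757, cos φ = 0.976003, sin λ = 0.622801, cos λ = 0.782380.
North component: ΔN = −sin φ cos λ·ΔX − sin φ sin λ·ΔY + cos φ·ΔZ = −(-0.217757)(0.782380)(-431) − (-0.217757)(0.622801)(-516) + (0.976003)(-291) = -427.43 m.
1° of latitude spans 3600 × 30.80 = 110880 m, so Δφ = -427.43 / 110880 × 3600 = -13.877″.

Δφ = -13.9″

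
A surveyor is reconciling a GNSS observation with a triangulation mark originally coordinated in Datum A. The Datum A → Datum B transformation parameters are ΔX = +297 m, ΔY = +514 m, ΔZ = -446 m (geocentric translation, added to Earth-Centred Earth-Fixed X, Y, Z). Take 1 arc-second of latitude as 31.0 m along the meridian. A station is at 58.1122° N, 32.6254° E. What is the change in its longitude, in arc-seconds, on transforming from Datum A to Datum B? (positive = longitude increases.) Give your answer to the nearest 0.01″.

Δλ = 16.66″

sin φ = 0.849084, cos φ = 0.528258, sin λ = 0.539144, cos λ = 0.842213.
East component: ΔE = −sin λ·ΔX + cos λ·ΔY = −(0.539144)(297) + (0.842213)(514) = 272.77 m.
1° of latitude spans 3600 × 31.00 = 111600 m; at latitude φ, 1° of longitude spans that × cos φ = 58953.5 m, so Δλ = 272.77 / 58953.5 × 3600 = 16.657″.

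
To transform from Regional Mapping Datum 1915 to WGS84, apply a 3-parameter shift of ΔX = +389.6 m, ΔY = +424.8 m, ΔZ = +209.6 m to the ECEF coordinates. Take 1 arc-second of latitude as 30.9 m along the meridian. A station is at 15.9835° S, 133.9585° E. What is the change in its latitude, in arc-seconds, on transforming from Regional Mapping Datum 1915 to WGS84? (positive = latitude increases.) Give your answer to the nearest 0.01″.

sin φ = -0.275361, cos φ = 0.961341, sin λ = 0.719843, cos λ = -0.694137.
North component: ΔN = −sin φ cos λ·ΔX − sin φ sin λ·ΔY + cos φ·ΔZ = −(-0.275361)(-0.694137)(389.6) − (-0.275361)(0.719843)(424.8) + (0.961341)(209.6) = 211.23 m.
1° of latitude spans 3600 × 30.90 = 111240 m, so Δφ = 211.23 / 111240 × 3600 = 6.836″.

Δφ = 6.84″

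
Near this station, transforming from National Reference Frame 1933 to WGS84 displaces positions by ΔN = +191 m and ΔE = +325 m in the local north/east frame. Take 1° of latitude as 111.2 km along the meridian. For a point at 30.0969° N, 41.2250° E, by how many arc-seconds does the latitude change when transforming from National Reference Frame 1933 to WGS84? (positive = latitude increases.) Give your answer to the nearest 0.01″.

1° of latitude = 111.2 km, so Δφ = 191.0 / 111200 = 0.0017176° = 6.183″.

Δφ = 6.18″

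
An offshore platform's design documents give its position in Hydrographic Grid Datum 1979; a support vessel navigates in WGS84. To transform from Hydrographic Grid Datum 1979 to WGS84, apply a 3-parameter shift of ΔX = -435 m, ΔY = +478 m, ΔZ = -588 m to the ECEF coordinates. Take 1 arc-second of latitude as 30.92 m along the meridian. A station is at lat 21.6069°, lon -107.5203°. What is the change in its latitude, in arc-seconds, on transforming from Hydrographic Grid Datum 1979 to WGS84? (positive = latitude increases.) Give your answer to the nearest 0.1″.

sin φ = 0.368237, cos φ = 0.929732, sin λ = -0.953610, cos λ = -0.301044.
North component: ΔN = −sin φ cos λ·ΔX − sin φ sin λ·ΔY + cos φ·ΔZ = −(0.368237)(-0.301044)(-435) − (0.368237)(-0.953610)(478) + (0.929732)(-588) = -427.05 m.
1° of latitude spans 3600 × 30.92 = 111312 m, so Δφ = -427.05 / 111312 × 3600 = -13.812″.

Δφ = -13.8″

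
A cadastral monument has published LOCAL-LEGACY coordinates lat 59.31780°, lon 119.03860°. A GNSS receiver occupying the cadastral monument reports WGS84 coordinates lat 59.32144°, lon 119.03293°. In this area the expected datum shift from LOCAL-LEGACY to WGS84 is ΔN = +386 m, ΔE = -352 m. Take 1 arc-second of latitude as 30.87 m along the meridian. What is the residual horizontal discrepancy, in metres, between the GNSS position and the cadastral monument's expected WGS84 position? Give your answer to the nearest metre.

36 m

Observed coordinate differences: Δφ = +0.00364°, Δλ = -0.00567°.
Converting to metres (1° lat = 111132 m, cos φ = 0.510276): observed ΔN = 404.5 m, observed ΔE = -321.5 m.
Subtracting the expected shift leaves a residual of 404.5 − (386) = 18.5 m north and -321.5 − (-352) = 30.5 m east.
Residual distance = √(18.5² + 30.5²) = 35.7 m.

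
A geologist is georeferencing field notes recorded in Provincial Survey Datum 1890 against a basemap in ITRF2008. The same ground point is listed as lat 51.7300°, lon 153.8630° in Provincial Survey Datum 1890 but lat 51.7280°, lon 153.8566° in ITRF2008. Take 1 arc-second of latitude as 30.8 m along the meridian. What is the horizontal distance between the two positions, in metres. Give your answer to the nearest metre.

492 m

Δφ = 51.7280° − 51.7300° = -0.0020°; Δλ = 153.8566° − 153.8630° = -0.0064°.
1° of latitude = 3600 × 30.80 = 110880 m.
ΔN = Δφ × 110880 = -221.8 m; ΔE = Δλ × 110880 × cos(51.7300°) = -0.0064 × 110880 × 0.619368 = -439.5 m.
Distance = √(ΔE² + ΔN²) = √((-439.5)² + (-221.8)²) = 492.3 m.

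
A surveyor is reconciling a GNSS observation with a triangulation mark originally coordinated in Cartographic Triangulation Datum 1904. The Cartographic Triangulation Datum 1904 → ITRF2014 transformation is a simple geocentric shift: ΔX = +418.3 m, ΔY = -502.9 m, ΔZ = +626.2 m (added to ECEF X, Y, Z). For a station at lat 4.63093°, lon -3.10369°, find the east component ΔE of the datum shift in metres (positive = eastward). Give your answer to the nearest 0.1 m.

ΔE = -479.5 m

At φ = 4.63093°, λ = -3.10369°: sin φ = 0.080737, cos φ = 0.996735, sin λ = -0.054143, cos λ = 0.998533.
ΔE = −sin λ·ΔX + cos λ·ΔY = −(-0.054143)·(418.3) + (0.998533)·(-502.9) = -479.51 m.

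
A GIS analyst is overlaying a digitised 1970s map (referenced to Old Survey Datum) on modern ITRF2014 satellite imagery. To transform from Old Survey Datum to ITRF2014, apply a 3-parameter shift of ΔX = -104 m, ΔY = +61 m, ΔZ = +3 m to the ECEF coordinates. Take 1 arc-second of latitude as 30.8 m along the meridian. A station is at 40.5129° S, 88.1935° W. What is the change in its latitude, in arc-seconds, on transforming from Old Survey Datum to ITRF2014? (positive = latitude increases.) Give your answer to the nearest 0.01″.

sin φ = -0.649619, cos φ = 0.760260, sin λ = -0.999503, cos λ = 0.031524.
North component: ΔN = −sin φ cos λ·ΔX − sin φ sin λ·ΔY + cos φ·ΔZ = −(-0.649619)(0.031524)(-104) − (-0.649619)(-0.999503)(61) + (0.760260)(3) = -39.46 m.
1° of latitude spans 3600 × 30.80 = 110880 m, so Δφ = -39.46 / 110880 × 3600 = -1.281″.

Δφ = -1.28″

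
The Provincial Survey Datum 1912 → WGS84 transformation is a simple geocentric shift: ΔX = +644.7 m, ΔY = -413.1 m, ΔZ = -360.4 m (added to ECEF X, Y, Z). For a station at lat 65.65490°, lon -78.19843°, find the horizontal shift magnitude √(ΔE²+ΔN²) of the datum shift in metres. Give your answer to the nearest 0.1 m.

At φ = 65.65490°, λ = -78.19843°: sin φ = 0.911079, cos φ = 0.412232, sin λ = -0.978862, cos λ = 0.204523.
ΔE = −sin λ·ΔX + cos λ·ΔY = −(-0.978862)·(644.7) + (0.204523)·(-413.1) = 546.58 m.
ΔN = −sin φ cos λ·ΔX − sin φ sin λ·ΔY + cos φ·ΔZ = −(0.911079)(0.204523)(644.7) − (0.911079)(-0.978862)(-413.1) + (0.412232)(-360.4) = -637.11 m.
Horizontal magnitude = √(ΔE² + ΔN²) = √(546.58² + (-637.11)²) = 839.44 m.

839.4 m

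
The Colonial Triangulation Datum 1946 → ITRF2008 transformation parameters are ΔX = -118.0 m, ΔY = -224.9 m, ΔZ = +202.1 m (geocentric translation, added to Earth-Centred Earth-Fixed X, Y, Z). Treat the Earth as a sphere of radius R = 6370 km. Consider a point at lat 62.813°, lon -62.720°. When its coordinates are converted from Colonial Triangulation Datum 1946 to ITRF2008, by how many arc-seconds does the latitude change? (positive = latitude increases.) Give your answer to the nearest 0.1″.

sin φ = 0.889520, cos φ = 0.456896, sin λ = -0.888777, cos λ = 0.458339.
North component: ΔN = −sin φ cos λ·ΔX − sin φ sin λ·ΔY + cos φ·ΔZ = −(0.889520)(0.458339)(-118.0) − (0.889520)(-0.888777)(-224.9) + (0.456896)(202.1) = -37.36 m.
1° of latitude spans πR/180 = 111177 m, so Δφ = -37.36 / 111177 × 3600 = -1.210″.

Δφ = -1.2″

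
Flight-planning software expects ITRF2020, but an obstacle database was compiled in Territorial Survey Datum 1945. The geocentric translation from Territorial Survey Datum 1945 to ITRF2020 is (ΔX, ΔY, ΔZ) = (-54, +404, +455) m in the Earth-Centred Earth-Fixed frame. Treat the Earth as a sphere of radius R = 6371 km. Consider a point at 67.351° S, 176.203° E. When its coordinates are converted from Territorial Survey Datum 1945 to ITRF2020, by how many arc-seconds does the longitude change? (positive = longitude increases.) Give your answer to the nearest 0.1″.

Δλ = -33.6″

sin φ = -0.922881, cos φ = 0.385085, sin λ = 0.066222, cos λ = -0.997805.
East component: ΔE = −sin λ·ΔX + cos λ·ΔY = −(0.066222)(-54) + (-0.997805)(404) = -399.54 m.
1° of latitude spans πR/180 = 111195 m; at latitude φ, 1° of longitude spans that × cos φ = 42819.5 m, so Δλ = -399.54 / 42819.5 × 3600 = -33.591″.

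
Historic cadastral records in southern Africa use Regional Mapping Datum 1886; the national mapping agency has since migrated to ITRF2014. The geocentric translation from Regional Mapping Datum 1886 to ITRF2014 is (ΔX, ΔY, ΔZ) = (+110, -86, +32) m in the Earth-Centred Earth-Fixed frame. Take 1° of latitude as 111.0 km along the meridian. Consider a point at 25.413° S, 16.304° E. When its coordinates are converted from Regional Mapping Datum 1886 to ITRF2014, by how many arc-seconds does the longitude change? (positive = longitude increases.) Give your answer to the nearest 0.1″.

Δλ = -4.1″

sin φ = -0.429140, cos φ = 0.903238, sin λ = 0.280734, cos λ = 0.959786.
East component: ΔE = −sin λ·ΔX + cos λ·ΔY = −(0.280734)(110) + (0.959786)(-86) = -113.42 m.
1° of latitude spans 111000 m; at latitude φ, 1° of longitude spans that × cos φ = 100259.4 m, so Δλ = -113.42 / 100259.4 × 3600 = -4.073″.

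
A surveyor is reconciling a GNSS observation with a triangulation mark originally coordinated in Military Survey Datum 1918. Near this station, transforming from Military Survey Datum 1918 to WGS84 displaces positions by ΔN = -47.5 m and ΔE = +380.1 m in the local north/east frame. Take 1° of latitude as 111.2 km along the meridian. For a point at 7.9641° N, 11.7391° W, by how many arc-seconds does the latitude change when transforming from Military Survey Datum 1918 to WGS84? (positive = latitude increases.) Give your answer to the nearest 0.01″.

1° of latitude = 111.2 km, so Δφ = -47.5 / 111200 = -0.0004272° = -1.538″.

Δφ = -1.54″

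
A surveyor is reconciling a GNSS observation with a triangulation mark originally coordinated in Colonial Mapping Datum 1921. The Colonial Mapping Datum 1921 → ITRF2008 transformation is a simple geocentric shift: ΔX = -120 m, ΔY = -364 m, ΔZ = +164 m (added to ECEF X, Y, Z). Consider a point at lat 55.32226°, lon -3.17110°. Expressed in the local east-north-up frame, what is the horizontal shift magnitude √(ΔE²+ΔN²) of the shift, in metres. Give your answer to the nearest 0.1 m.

409.5 m

At φ = 55.32226°, λ = -3.17110°: sin φ = 0.822365, cos φ = 0.568960, sin λ = -0.055318, cos λ = 0.998469.
ΔE = −sin λ·ΔX + cos λ·ΔY = −(-0.055318)·(-120) + (0.998469)·(-364) = -370.08 m.
ΔN = −sin φ cos λ·ΔX − sin φ sin λ·ΔY + cos φ·ΔZ = −(0.822365)(0.998469)(-120) − (0.822365)(-0.055318)(-364) + (0.568960)(164) = 175.28 m.
Horizontal magnitude = √(ΔE² + ΔN²) = √((-370.08)² + 175.28²) = 409.49 m.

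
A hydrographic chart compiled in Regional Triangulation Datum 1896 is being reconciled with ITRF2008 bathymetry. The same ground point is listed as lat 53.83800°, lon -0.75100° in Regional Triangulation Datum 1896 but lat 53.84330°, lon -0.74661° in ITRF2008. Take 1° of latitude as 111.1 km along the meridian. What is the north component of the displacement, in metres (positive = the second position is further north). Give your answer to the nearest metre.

Δφ = 53.84330° − 53.83800° = +0.00530°; Δλ = -0.74661° − -0.75100° = +0.00439°.
ΔN = Δφ × 111100 = 588.8 m; ΔE = Δλ × 111100 × cos(53.83800°) = +0.00439 × 111100 × 0.590070 = 287.8 m.

ΔN = 589 m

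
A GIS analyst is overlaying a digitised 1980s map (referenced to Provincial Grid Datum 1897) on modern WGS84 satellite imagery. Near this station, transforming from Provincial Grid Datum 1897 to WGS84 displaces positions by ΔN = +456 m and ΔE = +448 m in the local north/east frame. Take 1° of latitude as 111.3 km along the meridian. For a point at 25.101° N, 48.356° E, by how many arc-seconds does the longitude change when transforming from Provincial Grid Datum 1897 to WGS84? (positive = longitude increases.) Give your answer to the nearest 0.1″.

Δλ = 16.0″

At latitude 25.101°, cos φ = 0.905561.
1° of longitude at this latitude = 111.3 × cos φ = 100.79 km, so Δλ = 448.0 / 100789.0 = 0.0044449° = 16.002″.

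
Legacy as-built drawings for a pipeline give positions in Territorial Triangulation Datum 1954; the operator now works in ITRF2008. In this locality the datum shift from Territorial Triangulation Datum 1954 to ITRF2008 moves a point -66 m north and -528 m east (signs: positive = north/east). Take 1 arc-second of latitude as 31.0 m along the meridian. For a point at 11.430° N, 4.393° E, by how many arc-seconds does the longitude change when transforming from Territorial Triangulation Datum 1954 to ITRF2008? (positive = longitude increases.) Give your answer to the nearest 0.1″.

At latitude 11.430°, cos φ = 0.980168.
1″ of longitude at this latitude = 31.00 × cos φ = 30.3852 m, so Δλ = -528.0 / 30.3852 = -17.377″.

Δλ = -17.4″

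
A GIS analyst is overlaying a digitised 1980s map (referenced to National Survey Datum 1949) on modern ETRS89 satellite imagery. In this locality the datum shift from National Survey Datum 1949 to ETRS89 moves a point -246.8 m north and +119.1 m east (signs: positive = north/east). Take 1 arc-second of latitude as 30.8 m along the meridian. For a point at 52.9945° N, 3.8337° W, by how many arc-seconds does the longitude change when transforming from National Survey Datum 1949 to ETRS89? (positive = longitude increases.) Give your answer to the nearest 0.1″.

Δλ = 6.4″

At latitude 52.9945°, cos φ = 0.601892.
1″ of longitude at this latitude = 30.80 × cos φ = 18.5383 m, so Δλ = 119.1 / 18.5383 = 6.425″.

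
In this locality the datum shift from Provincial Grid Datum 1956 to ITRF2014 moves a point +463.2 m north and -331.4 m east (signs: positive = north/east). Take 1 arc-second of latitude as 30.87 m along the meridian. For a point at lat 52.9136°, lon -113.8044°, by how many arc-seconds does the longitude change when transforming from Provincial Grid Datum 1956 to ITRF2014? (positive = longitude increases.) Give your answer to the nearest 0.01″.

Δλ = -17.80″

At latitude 52.9136°, cos φ = 0.603019.
1″ of longitude at this latitude = 30.87 × cos φ = 18.6152 m, so Δλ = -331.4 / 18.6152 = -17.803″.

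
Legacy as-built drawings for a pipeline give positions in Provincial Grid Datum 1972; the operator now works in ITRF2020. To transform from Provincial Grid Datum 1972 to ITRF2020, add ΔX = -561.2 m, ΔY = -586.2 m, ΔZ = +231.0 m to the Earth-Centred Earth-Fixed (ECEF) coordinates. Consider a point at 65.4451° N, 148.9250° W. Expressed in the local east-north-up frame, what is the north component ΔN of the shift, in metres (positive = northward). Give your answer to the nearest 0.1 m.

ΔN = -616.4 m

At φ = 65.4451°, λ = -148.9250°: sin φ = 0.909564, cos φ = 0.415565, sin λ = -0.516160, cos λ = -0.856492.
ΔN = −sin φ cos λ·ΔX − sin φ sin λ·ΔY + cos φ·ΔZ = −(0.909564)(-0.856492)(-561.2) − (0.909564)(-0.516160)(-586.2) + (0.415565)(231.0) = -616.41 m.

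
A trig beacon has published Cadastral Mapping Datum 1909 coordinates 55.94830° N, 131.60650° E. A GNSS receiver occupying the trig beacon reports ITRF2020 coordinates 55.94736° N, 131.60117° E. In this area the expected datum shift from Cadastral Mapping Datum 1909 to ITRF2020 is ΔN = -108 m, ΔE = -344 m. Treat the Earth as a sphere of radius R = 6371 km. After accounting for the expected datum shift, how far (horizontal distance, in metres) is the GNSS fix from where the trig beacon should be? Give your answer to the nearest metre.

Observed coordinate differences: Δφ = -0.00094°, Δλ = -0.00533°.
Converting to metres (1° lat = 111195 m, cos φ = 0.559941): observed ΔN = -104.5 m, observed ΔE = -331.9 m.
Subtracting the expected shift leaves a residual of -104.5 − (-108) = 3.5 m north and -331.9 − (-344) = 12.1 m east.
Residual distance = √(3.5² + 12.1²) = 12.6 m.

13 m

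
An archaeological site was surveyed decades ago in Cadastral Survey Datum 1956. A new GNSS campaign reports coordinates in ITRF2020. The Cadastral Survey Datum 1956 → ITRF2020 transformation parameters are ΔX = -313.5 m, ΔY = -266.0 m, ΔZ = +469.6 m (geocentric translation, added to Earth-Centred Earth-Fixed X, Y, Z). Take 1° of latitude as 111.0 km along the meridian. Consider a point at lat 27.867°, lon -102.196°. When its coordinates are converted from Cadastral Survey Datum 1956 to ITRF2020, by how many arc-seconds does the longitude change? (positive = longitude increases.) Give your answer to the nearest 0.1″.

sin φ = 0.467421, cos φ = 0.884035, sin λ = -0.977431, cos λ = -0.211257.
East component: ΔE = −sin λ·ΔX + cos λ·ΔY = −(-0.977431)(-313.5) + (-0.211257)(-266.0) = -250.23 m.
1° of latitude spans 111000 m; at latitude φ, 1° of longitude spans that × cos φ = 98127.9 m, so Δλ = -250.23 / 98127.9 × 3600 = -9.180″.

Δλ = -9.2″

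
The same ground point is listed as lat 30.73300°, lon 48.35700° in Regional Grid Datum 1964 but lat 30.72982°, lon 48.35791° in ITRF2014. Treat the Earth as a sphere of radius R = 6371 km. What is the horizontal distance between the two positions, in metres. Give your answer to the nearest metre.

364 m

Δφ = 30.72982° − 30.73300° = -0.00318°; Δλ = 48.35791° − 48.35700° = +0.00091°.
1° along a meridian = πR/180 = 111195 m.
ΔN = Δφ × 111195 = -353.6 m; ΔE = Δλ × 111195 × cos(30.73300°) = +0.00091 × 111195 × 0.859558 = 87.0 m.
Distance = √(ΔE² + ΔN²) = √(87.0² + (-353.6)²) = 364.1 m.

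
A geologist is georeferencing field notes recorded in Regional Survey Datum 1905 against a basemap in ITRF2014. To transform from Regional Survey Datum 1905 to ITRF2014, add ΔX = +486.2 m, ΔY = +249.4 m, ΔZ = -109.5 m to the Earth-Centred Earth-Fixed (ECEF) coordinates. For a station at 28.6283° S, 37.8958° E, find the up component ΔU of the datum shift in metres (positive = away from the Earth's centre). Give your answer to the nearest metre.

ΔU = 524 m

The local up (radial) axis is (cos φ cos λ, cos φ sin λ, sin φ), giving ΔU = 336.769 + 134.460 + 52.464 = 523.69 m.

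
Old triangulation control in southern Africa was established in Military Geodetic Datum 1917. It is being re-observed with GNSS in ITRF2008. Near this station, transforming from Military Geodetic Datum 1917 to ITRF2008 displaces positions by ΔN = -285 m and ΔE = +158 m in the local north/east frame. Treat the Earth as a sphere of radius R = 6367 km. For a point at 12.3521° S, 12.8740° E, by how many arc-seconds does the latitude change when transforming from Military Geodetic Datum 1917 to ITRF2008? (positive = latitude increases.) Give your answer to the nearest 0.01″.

On a sphere of radius R, 1 rad of latitude = R, so Δφ = ΔN / R = -285.0 / 6367000 = -4.4762e-05 rad = -9.233″.

Δφ = -9.23″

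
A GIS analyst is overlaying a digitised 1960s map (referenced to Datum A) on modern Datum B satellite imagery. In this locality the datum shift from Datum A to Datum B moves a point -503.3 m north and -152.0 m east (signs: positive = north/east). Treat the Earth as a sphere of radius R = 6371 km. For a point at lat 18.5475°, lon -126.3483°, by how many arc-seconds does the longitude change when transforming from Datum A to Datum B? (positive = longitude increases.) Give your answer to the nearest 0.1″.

At latitude 18.5475°, cos φ = 0.948060.
One radian of longitude at latitude φ spans R cos φ, so Δλ = ΔE / (R cos φ) = -152.0 / (6371000 × 0.948060) = -2.5165e-05 rad = -5.191″.

Δλ = -5.2″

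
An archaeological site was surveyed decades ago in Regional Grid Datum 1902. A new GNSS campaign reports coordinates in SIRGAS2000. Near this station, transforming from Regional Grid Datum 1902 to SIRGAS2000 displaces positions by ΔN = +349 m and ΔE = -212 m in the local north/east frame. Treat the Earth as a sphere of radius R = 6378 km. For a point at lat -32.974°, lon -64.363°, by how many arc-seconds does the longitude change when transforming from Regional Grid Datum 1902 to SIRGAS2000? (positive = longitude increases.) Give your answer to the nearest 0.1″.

Δλ = -8.2″

At latitude -32.974°, cos φ = 0.838918.
One radian of longitude at latitude φ spans R cos φ, so Δλ = ΔE / (R cos φ) = -212.0 / (6378000 × 0.838918) = -3.9622e-05 rad = -8.173″.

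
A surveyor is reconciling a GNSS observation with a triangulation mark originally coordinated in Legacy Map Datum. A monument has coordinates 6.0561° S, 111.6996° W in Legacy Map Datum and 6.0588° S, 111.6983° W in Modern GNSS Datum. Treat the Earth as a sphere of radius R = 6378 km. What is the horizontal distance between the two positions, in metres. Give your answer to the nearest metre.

333 m

Δφ = -6.0588° − -6.0561° = -0.0027°; Δλ = -111.6983° − -111.6996° = +0.0013°.
1° along a meridian = πR/180 = 111317 m.
ΔN = Δφ × 111317 = -300.6 m; ΔE = Δλ × 111317 × cos(-6.0561°) = +0.0013 × 111317 × 0.994419 = 143.9 m.
Distance = √(ΔE² + ΔN²) = √(143.9² + (-300.6)²) = 333.2 m.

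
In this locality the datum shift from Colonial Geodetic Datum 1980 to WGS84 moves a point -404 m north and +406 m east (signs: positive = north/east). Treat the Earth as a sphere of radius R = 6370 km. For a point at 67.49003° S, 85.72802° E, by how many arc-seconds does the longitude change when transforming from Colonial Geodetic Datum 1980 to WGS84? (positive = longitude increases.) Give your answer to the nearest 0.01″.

Δλ = 34.34″

At latitude -67.49003°, cos φ = 0.382844.
One radian of longitude at latitude φ spans R cos φ, so Δλ = ΔE / (R cos φ) = 406.0 / (6370000 × 0.382844) = 1.6648e-04 rad = 34.339″.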